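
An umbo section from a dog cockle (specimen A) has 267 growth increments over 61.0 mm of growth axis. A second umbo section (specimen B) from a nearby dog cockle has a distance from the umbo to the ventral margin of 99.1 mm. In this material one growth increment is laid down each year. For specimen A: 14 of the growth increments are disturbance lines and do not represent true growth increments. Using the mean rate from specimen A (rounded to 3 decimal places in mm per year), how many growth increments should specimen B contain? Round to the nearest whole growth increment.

411 growth increments

Specimen A: after corrections the count is 267 − 14 = 253 growth increments.
A: Mean rate = 61.0 mm / 253 years ≈ 0.241 mm per year.
For B, 99.1 / 0.241 = 411.20 years ≈ 411 growth increments.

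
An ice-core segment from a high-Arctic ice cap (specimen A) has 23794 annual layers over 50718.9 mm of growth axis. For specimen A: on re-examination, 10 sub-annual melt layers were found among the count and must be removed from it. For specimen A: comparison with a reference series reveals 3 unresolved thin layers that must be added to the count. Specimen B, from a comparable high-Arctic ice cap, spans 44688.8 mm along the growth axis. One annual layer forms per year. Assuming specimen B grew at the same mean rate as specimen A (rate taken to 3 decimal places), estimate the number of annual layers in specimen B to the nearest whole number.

20961 annual layers

Specimen A: true annual layer count = 23794 − 10 + 3 = 23787.
A: Extension rate ≈ 50718.9 / 23787 = 2.132 mm/year.
For B, 44688.8 / 2.132 = 20960.98 years ≈ 20961 annual layers.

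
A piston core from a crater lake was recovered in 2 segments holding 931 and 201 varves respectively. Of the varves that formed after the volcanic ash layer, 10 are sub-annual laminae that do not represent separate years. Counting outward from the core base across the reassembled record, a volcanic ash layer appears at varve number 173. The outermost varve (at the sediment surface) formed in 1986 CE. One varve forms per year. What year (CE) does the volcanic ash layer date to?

Total varves = 931 + 201 = 1132.
The volcanic ash layer sits at varve 173 from the core base, so 1132 − 173 = 959 varves formed after it.
Excluding 10 false varves: 959 − 10 = 949.
The varve at the sediment surface is 1986 CE, so the volcanic ash layer dates to 1986 − 949 = 1037 CE.

1037 CE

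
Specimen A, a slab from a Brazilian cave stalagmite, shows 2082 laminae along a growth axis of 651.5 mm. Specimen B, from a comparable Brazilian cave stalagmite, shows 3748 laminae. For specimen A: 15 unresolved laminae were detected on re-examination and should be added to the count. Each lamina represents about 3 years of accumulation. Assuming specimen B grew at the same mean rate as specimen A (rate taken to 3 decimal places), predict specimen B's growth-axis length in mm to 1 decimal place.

1169.4 mm

Specimen A: after corrections the count is 2082 + 15 = 2097 laminae.
Specimen A: multiplying by 3 years per lamina: 2097 × 3 = 6291 years.
A: Mean rate = 651.5 mm / 6291 years ≈ 0.104 mm per year.
Specimen B: multiplying by 3 years per lamina: 3748 × 3 = 11244 years. For B, 0.104 mm/year × 11244 years = 1169.4 mm.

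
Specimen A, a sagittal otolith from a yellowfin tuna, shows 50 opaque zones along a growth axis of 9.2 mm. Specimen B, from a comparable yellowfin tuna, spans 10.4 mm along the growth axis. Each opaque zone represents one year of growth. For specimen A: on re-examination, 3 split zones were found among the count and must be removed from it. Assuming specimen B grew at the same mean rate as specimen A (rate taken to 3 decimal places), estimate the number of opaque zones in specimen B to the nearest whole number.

53 opaque zones

Specimen A: adjusted count: 50 − 3 = 47 opaque zones.
A: Extension rate ≈ 9.2 / 47 = 0.196 mm per year.
B spans 10.4 / 0.196 = 53.06 years ≈ 53 opaque zones.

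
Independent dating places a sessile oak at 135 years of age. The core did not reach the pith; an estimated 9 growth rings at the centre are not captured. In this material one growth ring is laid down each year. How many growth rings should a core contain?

Expected growth rings over 135 years: 135.
135 − 9 missed = 126 growth rings expected in the prepared section.

126 growth rings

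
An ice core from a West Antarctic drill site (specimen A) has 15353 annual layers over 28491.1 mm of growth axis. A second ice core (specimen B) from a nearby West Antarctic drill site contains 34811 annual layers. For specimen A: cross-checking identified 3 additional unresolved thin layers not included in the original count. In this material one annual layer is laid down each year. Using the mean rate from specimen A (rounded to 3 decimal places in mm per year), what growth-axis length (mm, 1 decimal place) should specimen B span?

64574.4 mm

Specimen A: true annual layer count = 15353 + 3 = 15356.
A: Mean rate = 28491.1 mm / 15356 years ≈ 1.855 mm/yr.
For B, 1.855 mm/year × 34811 years = 64574.4 mm.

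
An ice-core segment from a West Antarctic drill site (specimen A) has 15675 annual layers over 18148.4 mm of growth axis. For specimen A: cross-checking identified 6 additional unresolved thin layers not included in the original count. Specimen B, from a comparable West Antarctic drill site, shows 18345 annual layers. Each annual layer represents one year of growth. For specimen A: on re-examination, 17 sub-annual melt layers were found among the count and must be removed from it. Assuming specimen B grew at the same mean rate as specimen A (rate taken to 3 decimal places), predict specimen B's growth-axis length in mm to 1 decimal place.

21261.9 mm

Specimen A: adjusted count: 15675 − 17 + 6 = 15664 annual layers.
A: Mean rate = 18148.4 mm / 15664 years ≈ 1.159 mm per year.
For B, 1.159 mm/year × 18345 years = 21261.9 mm.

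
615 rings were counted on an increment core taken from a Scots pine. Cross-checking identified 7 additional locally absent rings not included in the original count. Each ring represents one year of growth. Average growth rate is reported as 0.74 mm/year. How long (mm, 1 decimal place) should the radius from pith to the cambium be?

460.3 mm

After corrections the count is 615 + 7 = 622 rings.
Predicted length = 0.74 mm/year × 622 years = 460.3 mm.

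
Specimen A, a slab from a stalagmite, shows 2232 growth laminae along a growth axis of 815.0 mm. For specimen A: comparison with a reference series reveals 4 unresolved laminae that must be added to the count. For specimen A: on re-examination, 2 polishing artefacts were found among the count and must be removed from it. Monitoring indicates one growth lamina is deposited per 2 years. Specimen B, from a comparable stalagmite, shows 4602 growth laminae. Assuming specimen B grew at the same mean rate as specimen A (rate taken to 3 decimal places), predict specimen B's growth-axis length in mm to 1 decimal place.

Specimen A: after corrections the count is 2232 − 2 + 4 = 2234 growth laminae.
Specimen A: 2234 growth laminae at 2 years each span 2234 × 2 = 4468 years.
A: 815.0 mm over 4468 years gives 815.0 / 4468 ≈ 0.182 mm/yr.
Specimen B: at 2 years per growth lamina, 4602 × 2 = 9204 years. For B, 0.182 mm/year × 9204 years = 1675.1 mm.

1675.1 mm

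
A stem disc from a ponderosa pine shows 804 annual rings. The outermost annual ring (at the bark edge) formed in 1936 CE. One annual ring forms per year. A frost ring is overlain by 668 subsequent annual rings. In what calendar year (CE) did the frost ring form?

668 annual rings formed after the frost ring.
Counting back 668 years from 1936 CE places the frost ring in 1936 − 668 = 1268 CE.

1268 CE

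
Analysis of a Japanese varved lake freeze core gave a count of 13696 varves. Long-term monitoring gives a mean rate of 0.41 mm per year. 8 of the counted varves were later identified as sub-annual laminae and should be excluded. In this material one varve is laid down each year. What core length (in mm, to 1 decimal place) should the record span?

After corrections the count is 13696 − 8 = 13688 varves.
13688 years at 0.41 mm/year gives 0.41 × 13688 = 5612.1 mm.

5612.1 mm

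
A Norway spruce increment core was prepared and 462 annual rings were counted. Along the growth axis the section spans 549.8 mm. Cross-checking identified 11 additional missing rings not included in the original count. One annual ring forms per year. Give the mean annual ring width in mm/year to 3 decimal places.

1.162 mm/year

After corrections the count is 462 + 11 = 473 annual rings.
549.8 mm over 473 years gives 549.8 / 473 ≈ 1.162 mm/year.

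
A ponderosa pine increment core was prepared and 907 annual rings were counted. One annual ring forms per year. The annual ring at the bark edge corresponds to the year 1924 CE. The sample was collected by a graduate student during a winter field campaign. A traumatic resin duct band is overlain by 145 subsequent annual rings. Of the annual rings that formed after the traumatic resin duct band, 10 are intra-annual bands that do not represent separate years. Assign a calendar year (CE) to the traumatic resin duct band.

1789 CE

145 annual rings formed after the traumatic resin duct band.
Removing the 10 false annual rings leaves 145 − 10 = 135 true annual rings beyond the traumatic resin duct band.
Counting back 135 years from 1924 CE places the traumatic resin duct band in 1924 − 135 = 1789 CE.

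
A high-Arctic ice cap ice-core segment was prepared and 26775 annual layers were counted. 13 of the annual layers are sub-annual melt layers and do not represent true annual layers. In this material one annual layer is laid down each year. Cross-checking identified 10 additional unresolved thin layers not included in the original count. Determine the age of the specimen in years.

Adjusted count: 26775 − 13 + 10 = 26772 annual layers.
With a one-to-one annual layer periodicity this is 26772 years.

26772 yr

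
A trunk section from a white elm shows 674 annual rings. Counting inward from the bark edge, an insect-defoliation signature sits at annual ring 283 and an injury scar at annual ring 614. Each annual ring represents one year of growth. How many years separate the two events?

331 years

Separation: 614 − 283 = 331 annual rings.
At one annual ring per year, 331 years elapsed between them.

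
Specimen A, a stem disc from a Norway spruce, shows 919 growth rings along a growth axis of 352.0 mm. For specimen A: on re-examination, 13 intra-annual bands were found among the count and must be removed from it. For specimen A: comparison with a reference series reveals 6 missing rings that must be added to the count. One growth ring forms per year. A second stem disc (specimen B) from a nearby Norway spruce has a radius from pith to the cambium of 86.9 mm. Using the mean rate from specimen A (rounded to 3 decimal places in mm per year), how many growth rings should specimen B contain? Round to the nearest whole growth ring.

Specimen A: adjusted count: 919 − 13 + 6 = 912 growth rings.
A: Extension rate ≈ 352.0 / 912 = 0.386 mm per year.
Specimen B: 86.9 mm / 0.386 mm per year = 225.13 years ≈ 225 growth rings.

225 growth rings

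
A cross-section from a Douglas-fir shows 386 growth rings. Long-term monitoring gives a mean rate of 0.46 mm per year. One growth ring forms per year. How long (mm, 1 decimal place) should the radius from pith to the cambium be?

The record spans 386 years at 0.46 mm per year.
386 years at 0.46 mm/year gives 0.46 × 386 = 177.6 mm.

177.6 mm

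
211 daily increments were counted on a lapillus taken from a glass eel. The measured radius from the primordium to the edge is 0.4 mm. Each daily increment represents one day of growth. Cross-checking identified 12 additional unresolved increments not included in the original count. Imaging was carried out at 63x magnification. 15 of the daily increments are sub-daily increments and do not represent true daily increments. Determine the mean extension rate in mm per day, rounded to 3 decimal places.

0.002 mm per day

After corrections the count is 211 − 15 + 12 = 208 daily increments.
Mean rate = 0.4 mm / 208 days ≈ 0.002 mm per day.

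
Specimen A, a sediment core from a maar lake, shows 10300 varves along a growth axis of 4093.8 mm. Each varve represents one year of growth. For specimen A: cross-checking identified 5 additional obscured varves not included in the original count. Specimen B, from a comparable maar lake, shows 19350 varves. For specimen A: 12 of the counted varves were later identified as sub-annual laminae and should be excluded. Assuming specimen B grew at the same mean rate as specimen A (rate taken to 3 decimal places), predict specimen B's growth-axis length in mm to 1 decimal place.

7701.3 mm

Specimen A: true varve count = 10300 − 12 + 5 = 10293.
A: Mean rate = 4093.8 mm / 10293 years ≈ 0.398 mm/yr.
Length of B = 0.398 × 19350 = 7701.3 mm.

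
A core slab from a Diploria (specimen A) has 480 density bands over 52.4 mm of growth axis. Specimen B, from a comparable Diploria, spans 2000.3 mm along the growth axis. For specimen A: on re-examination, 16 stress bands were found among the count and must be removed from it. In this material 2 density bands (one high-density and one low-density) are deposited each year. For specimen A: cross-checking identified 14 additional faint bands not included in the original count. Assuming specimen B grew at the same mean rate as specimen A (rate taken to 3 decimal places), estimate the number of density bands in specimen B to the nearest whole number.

18268 density bands

Specimen A: true density band count = 480 − 16 + 14 = 478.
Specimen A: 478 density bands at 2 per year is 478 / 2 = 239 years.
A: Extension rate ≈ 52.4 / 239 = 0.219 mm/year.
Specimen B: 2000.3 mm / 0.219 mm per year = 9133.79 years; at 2 density bands per year that is 9133.79 × 2 ≈ 18268 density bands.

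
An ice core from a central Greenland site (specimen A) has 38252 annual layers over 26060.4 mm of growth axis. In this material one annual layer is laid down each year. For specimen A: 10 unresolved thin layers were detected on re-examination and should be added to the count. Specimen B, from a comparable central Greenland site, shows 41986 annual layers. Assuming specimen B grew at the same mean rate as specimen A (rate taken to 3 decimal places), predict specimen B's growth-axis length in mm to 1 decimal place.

28592.5 mm

Specimen A: after corrections the count is 38252 + 10 = 38262 annual layers.
A: Extension rate ≈ 26060.4 / 38262 = 0.681 mm/yr.
Length of B = 0.681 × 41986 = 28592.5 mm.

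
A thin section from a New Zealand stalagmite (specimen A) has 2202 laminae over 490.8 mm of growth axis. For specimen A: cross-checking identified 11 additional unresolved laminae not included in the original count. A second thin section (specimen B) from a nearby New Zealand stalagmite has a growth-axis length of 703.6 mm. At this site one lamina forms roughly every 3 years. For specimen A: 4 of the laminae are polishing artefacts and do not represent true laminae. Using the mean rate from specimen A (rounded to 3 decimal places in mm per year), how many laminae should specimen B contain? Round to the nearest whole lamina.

3169 laminae

Specimen A: correcting the raw count gives 2202 − 4 + 11 = 2209 true laminae.
Specimen A: multiplying by 3 years per lamina: 2209 × 3 = 6627 years.
A: Extension rate ≈ 490.8 / 6627 = 0.074 mm/yr.
B spans 703.6 / 0.074 = 9508.11 years; at 3 years per lamina that is 9508.11 / 3 ≈ 3169 laminae.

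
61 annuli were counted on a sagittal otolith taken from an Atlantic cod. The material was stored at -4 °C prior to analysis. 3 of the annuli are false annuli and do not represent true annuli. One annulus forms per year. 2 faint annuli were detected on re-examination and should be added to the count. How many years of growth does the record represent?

60 yr

True annulus count = 61 − 3 + 2 = 60.
At one annulus per year, that is 60 years.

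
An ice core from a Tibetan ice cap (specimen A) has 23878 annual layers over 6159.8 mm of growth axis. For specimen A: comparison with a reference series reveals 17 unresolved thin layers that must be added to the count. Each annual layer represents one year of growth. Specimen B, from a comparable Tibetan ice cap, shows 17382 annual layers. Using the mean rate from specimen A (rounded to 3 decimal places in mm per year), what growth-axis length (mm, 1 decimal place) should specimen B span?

Specimen A: true annual layer count = 23878 + 17 = 23895.
A: 6159.8 mm over 23895 years gives 6159.8 / 23895 ≈ 0.258 mm per year.
Length of B = 0.258 × 17382 = 4484.6 mm.

4484.6 mm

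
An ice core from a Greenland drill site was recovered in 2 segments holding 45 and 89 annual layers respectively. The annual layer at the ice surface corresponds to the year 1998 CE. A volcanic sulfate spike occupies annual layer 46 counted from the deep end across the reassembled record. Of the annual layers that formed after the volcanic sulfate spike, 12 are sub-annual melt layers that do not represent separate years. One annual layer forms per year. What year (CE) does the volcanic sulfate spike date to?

Total annual layers = 45 + 89 = 134.
The volcanic sulfate spike sits at annual layer 46 from the deep end, so 134 − 46 = 88 annual layers formed after it.
88 − 12 false = 76 true annual layers after the volcanic sulfate spike.
The annual layer at the ice surface is 1998 CE, so the volcanic sulfate spike dates to 1998 − 76 = 1922 CE.

1922 CE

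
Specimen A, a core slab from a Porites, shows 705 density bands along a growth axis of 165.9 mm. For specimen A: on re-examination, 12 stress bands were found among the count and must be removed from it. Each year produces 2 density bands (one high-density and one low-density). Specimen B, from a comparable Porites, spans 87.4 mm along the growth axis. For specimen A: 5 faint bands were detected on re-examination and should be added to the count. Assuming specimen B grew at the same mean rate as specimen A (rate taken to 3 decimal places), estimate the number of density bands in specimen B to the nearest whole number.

Specimen A: after corrections the count is 705 − 12 + 5 = 698 density bands.
Specimen A: dividing by 2 density bands per year: 698 / 2 = 349 years.
A: 165.9 mm over 349 years gives 165.9 / 349 ≈ 0.475 mm/year.
For B, 87.4 / 0.475 = 184.00 years; at 2 density bands per year that is 184.00 × 2 ≈ 368 density bands.

368 density bands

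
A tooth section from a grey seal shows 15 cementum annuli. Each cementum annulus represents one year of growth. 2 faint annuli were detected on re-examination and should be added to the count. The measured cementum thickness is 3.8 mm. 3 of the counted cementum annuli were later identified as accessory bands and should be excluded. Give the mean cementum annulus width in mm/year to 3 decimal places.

0.271 mm/year

True cementum annulus count = 15 − 3 + 2 = 14.
Extension rate ≈ 3.8 / 14 = 0.271 mm/year.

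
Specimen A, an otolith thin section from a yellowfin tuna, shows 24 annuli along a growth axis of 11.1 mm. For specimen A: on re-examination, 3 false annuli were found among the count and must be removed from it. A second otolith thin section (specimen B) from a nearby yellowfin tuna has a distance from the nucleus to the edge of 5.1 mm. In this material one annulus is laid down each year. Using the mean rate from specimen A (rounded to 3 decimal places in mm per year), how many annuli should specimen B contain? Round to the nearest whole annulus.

Specimen A: after corrections the count is 24 − 3 = 21 annuli.
A: Mean rate = 11.1 mm / 21 years ≈ 0.529 mm/yr.
For B, 5.1 / 0.529 = 9.64 years ≈ 10 annuli.

10 annuli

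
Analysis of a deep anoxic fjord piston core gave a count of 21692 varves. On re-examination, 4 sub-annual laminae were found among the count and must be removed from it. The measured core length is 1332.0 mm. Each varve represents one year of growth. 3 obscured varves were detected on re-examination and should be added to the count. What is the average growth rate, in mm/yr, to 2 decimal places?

After corrections the count is 21692 − 4 + 3 = 21691 varves.
Extension rate ≈ 1332.0 / 21691 = 0.06 mm/yr.

0.06 mm/yr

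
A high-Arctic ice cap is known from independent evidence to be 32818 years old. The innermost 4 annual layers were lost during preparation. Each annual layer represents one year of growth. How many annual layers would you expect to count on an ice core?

32814 annual layers

One annual layer per year gives 32818 annual layers over 32818 years.
32818 − 4 missed = 32814 annual layers expected in the prepared section.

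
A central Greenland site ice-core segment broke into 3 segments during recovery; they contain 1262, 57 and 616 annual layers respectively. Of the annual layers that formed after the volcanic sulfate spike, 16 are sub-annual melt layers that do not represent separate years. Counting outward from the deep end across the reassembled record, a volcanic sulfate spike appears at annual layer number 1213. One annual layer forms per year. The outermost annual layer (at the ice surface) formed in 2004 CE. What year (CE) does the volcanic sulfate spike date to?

1298 CE

Total annual layers = 1262 + 57 + 616 = 1935.
1935 − 1213 = 722 annual layers lie beyond the volcanic sulfate spike toward the ice surface.
Excluding 16 false annual layers: 722 − 16 = 706.
Counting back 706 years from 2004 CE places the volcanic sulfate spike in 2004 − 706 = 1298 CE.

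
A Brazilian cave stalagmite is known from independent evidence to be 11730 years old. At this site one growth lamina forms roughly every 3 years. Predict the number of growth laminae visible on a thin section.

At 3 years per growth lamina, 11730 / 3 = 3910 growth laminae are expected.
So 3910 growth laminae should be present.

3910 growth laminae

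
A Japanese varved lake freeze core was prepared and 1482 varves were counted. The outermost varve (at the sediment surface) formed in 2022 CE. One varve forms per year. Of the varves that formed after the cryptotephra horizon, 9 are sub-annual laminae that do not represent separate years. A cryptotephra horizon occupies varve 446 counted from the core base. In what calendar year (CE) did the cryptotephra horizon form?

995 CE

Between varve 446 and the sediment surface there are 1482 − 446 = 1036 varves.
Removing the 9 false varves leaves 1036 − 9 = 1027 true varves beyond the cryptotephra horizon.
The varve at the sediment surface is 2022 CE, so the cryptotephra horizon dates to 2022 − 1027 = 995 CE.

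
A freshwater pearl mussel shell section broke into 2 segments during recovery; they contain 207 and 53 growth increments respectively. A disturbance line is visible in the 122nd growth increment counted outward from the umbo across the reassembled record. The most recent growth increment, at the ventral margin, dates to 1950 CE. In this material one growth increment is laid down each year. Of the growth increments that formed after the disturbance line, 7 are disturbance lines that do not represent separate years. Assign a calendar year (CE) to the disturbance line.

Total growth increments = 207 + 53 = 260.
The disturbance line sits at growth increment 122 from the umbo, so 260 − 122 = 138 growth increments formed after it.
Removing the 7 false growth increments leaves 138 − 7 = 131 true growth increments beyond the disturbance line.
1950 − 131 = 1819 CE.

1819 CE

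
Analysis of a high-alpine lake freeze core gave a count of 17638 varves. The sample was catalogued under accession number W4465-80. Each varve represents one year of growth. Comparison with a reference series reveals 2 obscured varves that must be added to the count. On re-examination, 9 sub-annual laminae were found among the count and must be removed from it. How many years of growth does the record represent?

17631 years

Correcting the raw count gives 17638 − 9 + 2 = 17631 true varves.
One varve per year makes the duration 17631 years.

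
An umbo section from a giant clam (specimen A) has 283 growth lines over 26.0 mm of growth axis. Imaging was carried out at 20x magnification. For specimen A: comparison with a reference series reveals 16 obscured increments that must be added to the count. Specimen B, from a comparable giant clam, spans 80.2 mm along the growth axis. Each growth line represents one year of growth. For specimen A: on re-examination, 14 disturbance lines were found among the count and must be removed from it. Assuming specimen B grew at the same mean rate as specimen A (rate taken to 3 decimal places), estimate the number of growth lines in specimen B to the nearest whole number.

881 growth lines

Specimen A: adjusted count: 283 − 14 + 16 = 285 growth lines.
A: Mean rate = 26.0 mm / 285 years ≈ 0.091 mm/year.
For B, 80.2 / 0.091 = 881.32 years ≈ 881 growth lines.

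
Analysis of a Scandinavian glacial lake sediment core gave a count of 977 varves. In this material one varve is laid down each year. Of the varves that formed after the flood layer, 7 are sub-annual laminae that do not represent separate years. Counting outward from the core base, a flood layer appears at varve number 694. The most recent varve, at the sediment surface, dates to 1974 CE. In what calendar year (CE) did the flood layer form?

977 − 694 = 283 varves lie beyond the flood layer toward the sediment surface.
Excluding 7 false varves: 283 − 7 = 276.
1974 − 276 = 1698 CE.

1698 CE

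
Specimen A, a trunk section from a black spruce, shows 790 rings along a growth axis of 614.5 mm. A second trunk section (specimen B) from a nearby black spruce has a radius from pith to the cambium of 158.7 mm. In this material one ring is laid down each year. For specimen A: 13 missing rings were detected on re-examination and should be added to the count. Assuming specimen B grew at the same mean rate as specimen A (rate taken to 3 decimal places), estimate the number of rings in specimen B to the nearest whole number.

207 rings

Specimen A: correcting the raw count gives 790 + 13 = 803 true rings.
A: 614.5 mm over 803 years gives 614.5 / 803 ≈ 0.765 mm/yr.
Specimen B: 158.7 mm / 0.765 mm per year = 207.45 years ≈ 207 rings.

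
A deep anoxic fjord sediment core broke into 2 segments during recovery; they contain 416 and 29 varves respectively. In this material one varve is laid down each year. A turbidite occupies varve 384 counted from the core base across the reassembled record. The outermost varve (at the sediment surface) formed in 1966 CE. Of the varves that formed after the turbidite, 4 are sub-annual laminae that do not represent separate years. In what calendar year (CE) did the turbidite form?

Total varves = 416 + 29 = 445.
445 − 384 = 61 varves lie beyond the turbidite toward the sediment surface.
61 − 4 false = 57 true varves after the turbidite.
The varve at the sediment surface is 1966 CE, so the turbidite dates to 1966 − 57 = 1909 CE.

1909 CE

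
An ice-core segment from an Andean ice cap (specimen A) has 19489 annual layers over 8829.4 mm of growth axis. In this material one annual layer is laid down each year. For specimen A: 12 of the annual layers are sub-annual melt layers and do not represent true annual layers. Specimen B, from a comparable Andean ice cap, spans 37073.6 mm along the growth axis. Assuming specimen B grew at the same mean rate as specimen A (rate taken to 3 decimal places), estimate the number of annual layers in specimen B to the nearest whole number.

Specimen A: true annual layer count = 19489 − 12 = 19477.
A: Mean rate = 8829.4 mm / 19477 years ≈ 0.453 mm per year.
For B, 37073.6 / 0.453 = 81840.18 years ≈ 81840 annual layers.

81840 annual layers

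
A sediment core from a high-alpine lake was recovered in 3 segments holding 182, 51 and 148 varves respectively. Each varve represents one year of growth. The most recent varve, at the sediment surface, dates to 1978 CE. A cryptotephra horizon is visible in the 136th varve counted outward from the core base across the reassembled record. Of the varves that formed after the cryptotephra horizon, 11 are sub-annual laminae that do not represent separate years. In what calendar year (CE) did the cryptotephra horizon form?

Total varves = 182 + 51 + 148 = 381.
381 − 136 = 245 varves lie beyond the cryptotephra horizon toward the sediment surface.
Excluding 11 false varves: 245 − 11 = 234.
The varve at the sediment surface is 1978 CE, so the cryptotephra horizon dates to 1978 − 234 = 1744 CE.

1744 CE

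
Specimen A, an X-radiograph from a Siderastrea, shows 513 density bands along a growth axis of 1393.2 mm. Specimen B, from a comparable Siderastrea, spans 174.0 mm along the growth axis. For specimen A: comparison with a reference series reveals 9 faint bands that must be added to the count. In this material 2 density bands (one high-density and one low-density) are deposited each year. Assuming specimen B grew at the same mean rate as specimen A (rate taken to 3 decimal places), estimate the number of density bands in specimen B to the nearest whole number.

Specimen A: correcting the raw count gives 513 + 9 = 522 true density bands.
Specimen A: 522 density bands at 2 per year is 522 / 2 = 261 years.
A: 1393.2 mm over 261 years gives 1393.2 / 261 ≈ 5.338 mm per year.
B spans 174.0 / 5.338 = 32.60 years; at 2 density bands per year that is 32.60 × 2 ≈ 65 density bands.

65 density bands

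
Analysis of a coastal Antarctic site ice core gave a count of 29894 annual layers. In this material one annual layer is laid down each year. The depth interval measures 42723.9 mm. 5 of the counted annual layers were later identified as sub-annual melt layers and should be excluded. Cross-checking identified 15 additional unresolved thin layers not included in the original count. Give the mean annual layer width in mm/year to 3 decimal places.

After corrections the count is 29894 − 5 + 15 = 29904 annual layers.
42723.9 mm over 29904 years gives 42723.9 / 29904 ≈ 1.429 mm/year.

1.429 mm/year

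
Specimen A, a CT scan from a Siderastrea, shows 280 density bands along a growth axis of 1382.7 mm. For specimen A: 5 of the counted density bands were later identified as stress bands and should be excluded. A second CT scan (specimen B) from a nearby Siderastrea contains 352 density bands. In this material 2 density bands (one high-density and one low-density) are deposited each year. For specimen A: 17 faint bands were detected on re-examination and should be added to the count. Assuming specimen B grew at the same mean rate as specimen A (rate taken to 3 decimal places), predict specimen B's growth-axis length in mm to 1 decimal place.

Specimen A: correcting the raw count gives 280 − 5 + 17 = 292 true density bands.
Specimen A: dividing by 2 density bands per year: 292 / 2 = 146 years.
A: 1382.7 mm over 146 years gives 1382.7 / 146 ≈ 9.471 mm/year.
Specimen B: dividing by 2 density bands per year: 352 / 2 = 176 years. Length of B = 9.471 × 176 = 1666.9 mm.

1666.9 mm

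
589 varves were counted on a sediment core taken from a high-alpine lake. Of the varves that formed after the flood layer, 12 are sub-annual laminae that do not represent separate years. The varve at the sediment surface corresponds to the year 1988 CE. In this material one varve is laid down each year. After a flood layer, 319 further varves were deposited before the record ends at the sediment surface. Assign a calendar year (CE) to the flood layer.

1681 CE

319 varves post-date the flood layer.
319 − 12 false = 307 true varves after the flood layer.
1988 − 307 = 1681 CE.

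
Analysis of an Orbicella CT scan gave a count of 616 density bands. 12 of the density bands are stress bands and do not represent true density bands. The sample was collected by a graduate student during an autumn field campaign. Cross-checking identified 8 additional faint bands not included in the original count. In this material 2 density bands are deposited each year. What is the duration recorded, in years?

Adjusted count: 616 − 12 + 8 = 612 density bands.
612 density bands at 2 per year is 612 / 2 = 306 years.

306 yr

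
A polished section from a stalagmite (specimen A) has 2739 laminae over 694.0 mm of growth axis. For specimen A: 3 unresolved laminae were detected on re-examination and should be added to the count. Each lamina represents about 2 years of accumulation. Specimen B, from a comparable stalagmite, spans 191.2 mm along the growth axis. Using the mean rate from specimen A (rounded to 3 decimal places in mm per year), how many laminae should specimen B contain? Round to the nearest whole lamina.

753 laminae

Specimen A: true lamina count = 2739 + 3 = 2742.
Specimen A: at 2 years per lamina, 2742 × 2 = 5484 years.
A: Extension rate ≈ 694.0 / 5484 = 0.127 mm/yr.
Specimen B: 191.2 mm / 0.127 mm per year = 1505.51 years; at 2 years per lamina that is 1505.51 / 2 ≈ 753 laminae.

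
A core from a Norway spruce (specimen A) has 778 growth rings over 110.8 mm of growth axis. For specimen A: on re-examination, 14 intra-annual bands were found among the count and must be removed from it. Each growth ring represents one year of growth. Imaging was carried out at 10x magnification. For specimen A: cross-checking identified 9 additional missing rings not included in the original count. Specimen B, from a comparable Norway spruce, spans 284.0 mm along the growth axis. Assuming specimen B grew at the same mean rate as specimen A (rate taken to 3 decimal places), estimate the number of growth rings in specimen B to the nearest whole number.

Specimen A: after corrections the count is 778 − 14 + 9 = 773 growth rings.
A: 110.8 mm over 773 years gives 110.8 / 773 ≈ 0.143 mm per year.
Specimen B: 284.0 mm / 0.143 mm per year = 1986.01 years ≈ 1986 growth rings.

1986 growth rings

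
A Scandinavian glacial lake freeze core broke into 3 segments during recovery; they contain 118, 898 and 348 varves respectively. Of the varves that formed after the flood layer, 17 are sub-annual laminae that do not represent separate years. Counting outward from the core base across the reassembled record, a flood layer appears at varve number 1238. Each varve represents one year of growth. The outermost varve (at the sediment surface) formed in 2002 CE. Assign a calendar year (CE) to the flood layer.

Total varves = 118 + 898 + 348 = 1364.
1364 − 1238 = 126 varves lie beyond the flood layer toward the sediment surface.
126 − 17 false = 109 true varves after the flood layer.
Counting back 109 years from 2002 CE places the flood layer in 2002 − 109 = 1893 CE.

1893 CE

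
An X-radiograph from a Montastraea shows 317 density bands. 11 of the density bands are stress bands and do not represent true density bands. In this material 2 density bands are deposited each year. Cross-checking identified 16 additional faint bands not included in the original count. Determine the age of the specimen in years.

161 years

Adjusted count: 317 − 11 + 16 = 322 density bands.
Dividing by 2 density bands per year: 322 / 2 = 161 years.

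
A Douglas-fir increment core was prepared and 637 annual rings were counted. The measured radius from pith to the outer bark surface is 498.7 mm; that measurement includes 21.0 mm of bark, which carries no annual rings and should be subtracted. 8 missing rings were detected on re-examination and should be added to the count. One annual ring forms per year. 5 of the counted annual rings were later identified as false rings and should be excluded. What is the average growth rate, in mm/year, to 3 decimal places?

After corrections the count is 637 − 5 + 8 = 640 annual rings.
The growth record spans 498.7 − 21.0 = 477.7 mm.
Mean rate = 477.7 mm / 640 years ≈ 0.746 mm/year.

0.746 mm/year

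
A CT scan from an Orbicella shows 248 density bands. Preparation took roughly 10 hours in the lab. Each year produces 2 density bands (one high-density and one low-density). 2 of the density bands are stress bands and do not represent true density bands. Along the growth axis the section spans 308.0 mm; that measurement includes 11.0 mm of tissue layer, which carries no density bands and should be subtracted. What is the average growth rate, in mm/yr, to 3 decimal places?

2.415 mm/yr

Adjusted count: 248 − 2 = 246 density bands.
With 2 density bands per year, 246 / 2 = 123 years.
Net length = 308.0 − 11.0 = 297.0 mm.
Mean rate = 297.0 mm / 123 years ≈ 2.415 mm/yr.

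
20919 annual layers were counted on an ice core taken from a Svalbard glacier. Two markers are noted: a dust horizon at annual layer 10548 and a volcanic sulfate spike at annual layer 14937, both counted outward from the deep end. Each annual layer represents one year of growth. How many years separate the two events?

4389 years

14937 − 10548 = 4389 annual layers lie between the two events.
That is 4389 years at one annual layer per year.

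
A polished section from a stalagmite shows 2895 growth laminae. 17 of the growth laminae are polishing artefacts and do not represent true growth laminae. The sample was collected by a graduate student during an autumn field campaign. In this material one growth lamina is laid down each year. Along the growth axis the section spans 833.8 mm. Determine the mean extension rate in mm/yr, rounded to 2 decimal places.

0.29 mm/yr

Adjusted count: 2895 − 17 = 2878 growth laminae.
Extension rate ≈ 833.8 / 2878 = 0.29 mm/yr.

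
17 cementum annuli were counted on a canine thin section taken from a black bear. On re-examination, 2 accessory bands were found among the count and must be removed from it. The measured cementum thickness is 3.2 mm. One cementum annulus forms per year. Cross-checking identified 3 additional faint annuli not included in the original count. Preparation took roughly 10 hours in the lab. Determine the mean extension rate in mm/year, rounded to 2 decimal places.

0.18 mm/year

Adjusted count: 17 − 2 + 3 = 18 cementum annuli.
Mean rate = 3.2 mm / 18 years ≈ 0.18 mm/year.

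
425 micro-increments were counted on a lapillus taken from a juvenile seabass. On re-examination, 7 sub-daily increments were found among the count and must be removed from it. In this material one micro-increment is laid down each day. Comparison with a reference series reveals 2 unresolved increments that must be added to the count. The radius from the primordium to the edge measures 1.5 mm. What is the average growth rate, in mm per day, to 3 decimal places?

0.004 mm per day

True micro-increment count = 425 − 7 + 2 = 420.
Mean rate = 1.5 mm / 420 days ≈ 0.004 mm per day.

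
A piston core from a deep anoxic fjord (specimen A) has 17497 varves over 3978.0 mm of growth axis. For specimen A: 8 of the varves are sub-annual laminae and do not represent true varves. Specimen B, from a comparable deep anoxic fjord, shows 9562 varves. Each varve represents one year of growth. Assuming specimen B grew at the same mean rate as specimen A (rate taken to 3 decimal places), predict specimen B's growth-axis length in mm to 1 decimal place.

2170.6 mm

Specimen A: adjusted count: 17497 − 8 = 17489 varves.
A: Extension rate ≈ 3978.0 / 17489 = 0.227 mm/yr.
Length of B = 0.227 × 9562 = 2170.6 mm.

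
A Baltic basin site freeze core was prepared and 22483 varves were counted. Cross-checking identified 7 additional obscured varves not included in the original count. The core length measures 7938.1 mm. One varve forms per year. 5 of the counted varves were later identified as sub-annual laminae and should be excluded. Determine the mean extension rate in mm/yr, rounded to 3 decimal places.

0.353 mm/yr

True varve count = 22483 − 5 + 7 = 22485.
7938.1 mm over 22485 years gives 7938.1 / 22485 ≈ 0.353 mm/yr.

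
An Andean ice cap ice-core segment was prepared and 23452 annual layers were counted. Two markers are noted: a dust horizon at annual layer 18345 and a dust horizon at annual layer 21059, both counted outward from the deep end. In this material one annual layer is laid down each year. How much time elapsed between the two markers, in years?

Separation: 21059 − 18345 = 2714 annual layers.
At one annual layer per year, 2714 years elapsed between them.

2714 years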